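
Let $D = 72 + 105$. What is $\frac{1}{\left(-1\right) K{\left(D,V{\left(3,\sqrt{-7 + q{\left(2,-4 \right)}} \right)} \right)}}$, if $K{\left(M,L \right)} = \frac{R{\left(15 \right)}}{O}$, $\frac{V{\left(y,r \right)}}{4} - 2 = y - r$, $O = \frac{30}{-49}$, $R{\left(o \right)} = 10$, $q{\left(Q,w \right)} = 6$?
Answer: $\frac{3}{49} \approx 0.061224$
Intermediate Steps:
$D = 177$
$O = - \frac{30}{49}$ ($O = 30 \left(- \frac{1}{49}\right) = - \frac{30}{49} \approx -0.61224$)
$V{\left(y,r \right)} = 8 - 4 r + 4 y$ ($V{\left(y,r \right)} = 8 + 4 \left(y - r\right) = 8 - \left(- 4 y + 4 r\right) = 8 - 4 r + 4 y$)
$K{\left(M,L \right)} = - \frac{49}{3}$ ($K{\left(M,L \right)} = \frac{10}{- \frac{30}{49}} = 10 \left(- \frac{49}{30}\right) = - \frac{49}{3}$)
$\frac{1}{\left(-1\right) K{\left(D,V{\left(3,\sqrt{-7 + q{\left(2,-4 \right)}} \right)} \right)}} = \frac{1}{\left(-1\right) \left(- \frac{49}{3}\right)} = \frac{1}{\frac{49}{3}} = \frac{3}{49}$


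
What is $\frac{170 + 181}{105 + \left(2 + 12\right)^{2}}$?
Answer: $\frac{351}{301} \approx 1.1661$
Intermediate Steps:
$\frac{170 + 181}{105 + \left(2 + 12\right)^{2}} = \frac{351}{105 + 14^{2}} = \frac{351}{105 + 196} = \frac{351}{301}$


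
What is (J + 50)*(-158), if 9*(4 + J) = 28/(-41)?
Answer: -2677468/369 ≈ -7256.0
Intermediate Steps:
J = -1504/369 (J = -4 + (28/(-41))/9 = -4 + (28*(-1/41))/9 = -4 + (⅑)*(-28/41) = -4 - 28/369 = -1504/369 ≈ -4.0759)
(J + 50)*(-158) = (-1504/369 + 50)*(-158) = (16946/369)*(-158) = -2677468/369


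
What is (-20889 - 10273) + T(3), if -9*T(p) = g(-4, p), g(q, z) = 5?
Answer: -280463/9 ≈ -31163.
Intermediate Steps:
T(p) = -5/9 (T(p) = -⅑*5 = -5/9)
(-20889 - 10273) + T(3) = (-20889 - 10273) - 5/9 = -31162 - 5/9 = -280463/9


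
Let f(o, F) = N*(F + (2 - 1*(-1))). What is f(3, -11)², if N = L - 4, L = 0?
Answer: 1024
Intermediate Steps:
N = -4 (N = 0 - 4 = -4)
f(o, F) = -12 - 4*F (f(o, F) = -4*(F + (2 - 1*(-1))) = -4*(F + (2 + 1)) = -4*(F + 3) = -4*(3 + F) = -12 - 4*F)
f(3, -11)² = (-12 - 4*(-11))² = (-12 + 44)² = 32² = 1024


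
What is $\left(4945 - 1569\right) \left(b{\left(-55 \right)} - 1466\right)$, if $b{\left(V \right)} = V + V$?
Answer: $-5320576$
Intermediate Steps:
$b{\left(V \right)} = 2 V$
$\left(4945 - 1569\right) \left(b{\left(-55 \right)} - 1466\right) = \left(4945 - 1569\right) \left(2 \left(-55\right) - 1466\right) = 3376 \left(-110 - 1466\right) = 3376 \left(-1576\right) = -5320576$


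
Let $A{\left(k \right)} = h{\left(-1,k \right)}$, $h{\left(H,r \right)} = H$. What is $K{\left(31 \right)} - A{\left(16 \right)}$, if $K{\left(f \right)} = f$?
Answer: $32$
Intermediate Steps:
$A{\left(k \right)} = -1$
$K{\left(31 \right)} - A{\left(16 \right)} = 31 - -1 = 31 + 1 = 32$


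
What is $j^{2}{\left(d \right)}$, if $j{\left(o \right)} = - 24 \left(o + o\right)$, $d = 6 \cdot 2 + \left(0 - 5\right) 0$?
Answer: $331776$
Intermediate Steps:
$d = 12$ ($d = 12 + \left(0 - 5\right) 0 = 12 - 0 = 12 + 0 = 12$)
$j{\left(o \right)} = - 48 o$ ($j{\left(o \right)} = - 24 \cdot 2 o = - 48 o$)
$j^{2}{\left(d \right)} = \left(\left(-48\right) 12\right)^{2} = \left(-576\right)^{2} = 331776$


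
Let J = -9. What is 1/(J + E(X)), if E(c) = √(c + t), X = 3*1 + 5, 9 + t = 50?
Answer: -½ ≈ -0.50000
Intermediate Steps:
t = 41 (t = -9 + 50 = 41)
X = 8 (X = 3 + 5 = 8)
E(c) = √(41 + c) (E(c) = √(c + 41) = √(41 + c))
1/(J + E(X)) = 1/(-9 + √(41 + 8)) = 1/(-9 + √49) = 1/(-9 + 7) = 1/(-2) = -½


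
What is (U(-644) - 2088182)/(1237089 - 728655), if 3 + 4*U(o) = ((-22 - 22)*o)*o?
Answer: -26601115/2033736 ≈ -13.080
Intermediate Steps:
U(o) = -¾ - 11*o² (U(o) = -¾ + (((-22 - 22)*o)*o)/4 = -¾ + ((-44*o)*o)/4 = -¾ + (-44*o²)/4 = -¾ - 11*o²)
(U(-644) - 2088182)/(1237089 - 728655) = ((-¾ - 11*(-644)²) - 2088182)/(1237089 - 728655) = ((-¾ - 11*414736) - 2088182)/508434 = ((-¾ - 4562096) - 2088182)*(1/508434) = (-18248387/4 - 2088182)*(1/508434) = -26601115/4*1/508434 = -26601115/2033736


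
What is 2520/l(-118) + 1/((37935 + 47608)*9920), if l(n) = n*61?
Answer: -1069219062001/3054063029440 ≈ -0.35010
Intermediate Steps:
l(n) = 61*n
2520/l(-118) + 1/((37935 + 47608)*9920) = 2520/((61*(-118))) + 1/((37935 + 47608)*9920) = 2520/(-7198) + (1/9920)/85543 = 2520*(-1/7198) + (1/85543)*(1/9920) = -1260/3599 + 1/848586560 = -1069219062001/3054063029440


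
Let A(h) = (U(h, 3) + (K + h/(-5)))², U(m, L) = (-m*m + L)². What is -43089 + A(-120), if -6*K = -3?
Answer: 171849436576996933/4 ≈ 4.2962e+16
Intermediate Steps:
K = ½ (K = -⅙*(-3) = ½ ≈ 0.50000)
U(m, L) = (L - m²)² (U(m, L) = (-m² + L)² = (L - m²)²)
A(h) = (½ + (3 - h²)² - h/5)² (A(h) = ((3 - h²)² + (½ + h/(-5)))² = ((3 - h²)² + (½ + h*(-⅕)))² = ((3 - h²)² + (½ - h/5))² = (½ + (3 - h²)² - h/5)²)
-43089 + A(-120) = -43089 + (5 - 2*(-120) + 10*(-3 + (-120)²)²)²/100 = -43089 + (5 + 240 + 10*(-3 + 14400)²)²/100 = -43089 + (5 + 240 + 10*14397²)²/100 = -43089 + (5 + 240 + 10*207273609)²/100 = -43089 + (5 + 240 + 2072736090)²/100 = -43089 + (1/100)*2072736335² = -43089 + (1/100)*4296235914429232225 = -43089 + 171849436577169289/4 = 171849436576996933/4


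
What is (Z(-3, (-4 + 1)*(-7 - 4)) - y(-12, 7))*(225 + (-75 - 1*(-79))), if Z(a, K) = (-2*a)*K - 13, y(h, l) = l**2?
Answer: 31144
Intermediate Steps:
Z(a, K) = -13 - 2*K*a (Z(a, K) = -2*K*a - 13 = -13 - 2*K*a)
(Z(-3, (-4 + 1)*(-7 - 4)) - y(-12, 7))*(225 + (-75 - 1*(-79))) = ((-13 - 2*(-4 + 1)*(-7 - 4)*(-3)) - 1*7**2)*(225 + (-75 - 1*(-79))) = ((-13 - 2*(-3*(-11))*(-3)) - 1*49)*(225 + (-75 + 79)) = ((-13 - 2*33*(-3)) - 49)*(225 + 4) = ((-13 + 198) - 49)*229 = (185 - 49)*229 = 136*229 = 31144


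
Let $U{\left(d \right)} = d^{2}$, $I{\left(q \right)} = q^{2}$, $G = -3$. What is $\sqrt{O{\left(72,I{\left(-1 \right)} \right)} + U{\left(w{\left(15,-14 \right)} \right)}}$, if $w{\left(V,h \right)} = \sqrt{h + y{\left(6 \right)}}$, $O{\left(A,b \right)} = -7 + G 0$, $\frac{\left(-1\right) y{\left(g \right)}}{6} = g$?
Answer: $i \sqrt{57} \approx 7.5498 i$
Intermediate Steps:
$y{\left(g \right)} = - 6 g$
$O{\left(A,b \right)} = -7$ ($O{\left(A,b \right)} = -7 - 0 = -7 + 0 = -7$)
$w{\left(V,h \right)} = \sqrt{-36 + h}$ ($w{\left(V,h \right)} = \sqrt{h - 36} = \sqrt{-36 + h}$)
$\sqrt{O{\left(72,I{\left(-1 \right)} \right)} + U{\left(w{\left(15,-14 \right)} \right)}} = \sqrt{-7 + \left(\sqrt{-36 - 14}\right)^{2}} = \sqrt{-7 + \left(\sqrt{-50}\right)^{2}} = \sqrt{-7 + \left(5 i \sqrt{2}\right)^{2}} = \sqrt{-7 - 50} = \sqrt{-57} = i \sqrt{57}$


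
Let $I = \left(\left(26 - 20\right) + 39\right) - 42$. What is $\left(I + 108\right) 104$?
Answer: $11544$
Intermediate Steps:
$I = 3$ ($I = \left(6 + 39\right) - 42 = 45 - 42 = 3$)
$\left(I + 108\right) 104 = \left(3 + 108\right) 104 = 111 \cdot 104 = 11544$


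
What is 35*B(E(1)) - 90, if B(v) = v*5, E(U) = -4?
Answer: -790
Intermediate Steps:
B(v) = 5*v
35*B(E(1)) - 90 = 35*(5*(-4)) - 90 = 35*(-20) - 90 = -700 - 90 = -790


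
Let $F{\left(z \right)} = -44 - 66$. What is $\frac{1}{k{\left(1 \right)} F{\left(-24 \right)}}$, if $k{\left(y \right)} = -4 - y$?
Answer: $\frac{1}{550} \approx 0.0018182$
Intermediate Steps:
$F{\left(z \right)} = -110$ ($F{\left(z \right)} = -44 - 66 = -110$)
$\frac{1}{k{\left(1 \right)} F{\left(-24 \right)}} = \frac{1}{\left(-4 - 1\right) \left(-110\right)} = \frac{1}{\left(-5\right) \left(-110\right)} = \frac{1}{550}$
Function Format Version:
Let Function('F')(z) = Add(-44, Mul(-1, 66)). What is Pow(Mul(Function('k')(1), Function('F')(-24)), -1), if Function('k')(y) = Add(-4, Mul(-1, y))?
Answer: Rational(1, 550) ≈ 0.0018182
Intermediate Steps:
Function('F')(z) = -110 (Function('F')(z) = Add(-44, -66) = -110)
Pow(Mul(Function('k')(1), Function('F')(-24)), -1) = Pow(Mul(Add(-4, Mul(-1, 1)), -110), -1) = Pow(Mul(Add(-4, -1), -110), -1) = Pow(Mul(-5, -110), -1) = Pow(550, -1) = Rational(1, 550)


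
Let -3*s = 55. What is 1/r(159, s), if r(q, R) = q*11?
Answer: 1/1749 ≈ 0.00057176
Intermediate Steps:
s = -55/3 (s = -⅓*55 = -55/3 ≈ -18.333)
r(q, R) = 11*q
1/r(159, s) = 1/(11*159) = 1/1749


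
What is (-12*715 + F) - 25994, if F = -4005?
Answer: -38579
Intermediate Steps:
(-12*715 + F) - 25994 = (-12*715 - 4005) - 25994 = (-8580 - 4005) - 25994 = -12585 - 25994 = -38579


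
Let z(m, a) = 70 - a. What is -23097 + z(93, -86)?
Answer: -22941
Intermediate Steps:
-23097 + z(93, -86) = -23097 + (70 - 1*(-86)) = -23097 + (70 + 86) = -23097 + 156 = -22941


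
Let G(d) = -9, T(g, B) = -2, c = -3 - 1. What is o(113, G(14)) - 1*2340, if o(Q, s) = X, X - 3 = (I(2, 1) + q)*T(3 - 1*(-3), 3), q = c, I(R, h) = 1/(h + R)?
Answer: -6989/3 ≈ -2329.7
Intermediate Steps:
c = -4
I(R, h) = 1/(R + h)
q = -4
X = 31/3 (X = 3 + (1/(2 + 1) - 4)*(-2) = 3 + (1/3 - 4)*(-2) = 3 - 11/3*(-2) = 3 + 22/3 = 31/3 ≈ 10.333)
o(Q, s) = 31/3
o(113, G(14)) - 1*2340 = 31/3 - 1*2340 = 31/3 - 2340 = -6989/3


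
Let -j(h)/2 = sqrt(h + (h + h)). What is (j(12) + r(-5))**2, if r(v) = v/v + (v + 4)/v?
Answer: 2916/25 ≈ 116.64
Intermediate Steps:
r(v) = 1 + (4 + v)/v
j(h) = -2*sqrt(3)*sqrt(h) (j(h) = -2*sqrt(h + (h + h)) = -2*sqrt(h + 2*h) = -2*sqrt(3)*sqrt(h))
(j(12) + r(-5))**2 = (-2*sqrt(3)*sqrt(12) + (2 + 4/(-5)))**2 = (-2*sqrt(3)*2*sqrt(3) + (2 + 4*(-1/5)))**2 = (-12 + (2 - 4/5))**2 = (-12 + 6/5)**2 = (-54/5)**2 = 2916/25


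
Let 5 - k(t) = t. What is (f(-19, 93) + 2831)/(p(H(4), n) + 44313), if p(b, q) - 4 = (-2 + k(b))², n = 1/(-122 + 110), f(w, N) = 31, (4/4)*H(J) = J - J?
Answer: 1431/22163 ≈ 0.064567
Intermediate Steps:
H(J) = 0 (H(J) = J - J = 0)
k(t) = 5 - t
n = -1/12 (n = 1/(-12) = -1/12 ≈ -0.083333)
p(b, q) = 4 + (3 - b)² (p(b, q) = 4 + (-2 + (5 - b))² = 4 + (3 - b)²)
(f(-19, 93) + 2831)/(p(H(4), n) + 44313) = (31 + 2831)/((4 + (-3 + 0)²) + 44313) = 2862/((4 + (-3)²) + 44313) = 2862/((4 + 9) + 44313) = 2862/(13 + 44313) = 2862/44326 = 2862*(1/44326) = 1431/22163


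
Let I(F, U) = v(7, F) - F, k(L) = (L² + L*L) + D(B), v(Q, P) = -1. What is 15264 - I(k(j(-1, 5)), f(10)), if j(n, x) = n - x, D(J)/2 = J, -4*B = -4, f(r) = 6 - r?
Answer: 15339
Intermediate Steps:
B = 1 (B = -¼*(-4) = 1)
D(J) = 2*J
k(L) = 2 + 2*L² (k(L) = (L² + L*L) + 2*1 = (L² + L²) + 2 = 2*L² + 2 = 2 + 2*L²)
I(F, U) = -1 - F
15264 - I(k(j(-1, 5)), f(10)) = 15264 - (-1 - (2 + 2*(-1 - 1*5)²)) = 15264 - (-1 - (2 + 2*(-1 - 5)²)) = 15264 - (-1 - (2 + 2*(-6)²)) = 15264 - (-1 - (2 + 2*36)) = 15264 - (-1 - (2 + 72)) = 15264 - (-1 - 1*74) = 15264 - (-1 - 74) = 15264 - 1*(-75) = 15264 + 75 = 15339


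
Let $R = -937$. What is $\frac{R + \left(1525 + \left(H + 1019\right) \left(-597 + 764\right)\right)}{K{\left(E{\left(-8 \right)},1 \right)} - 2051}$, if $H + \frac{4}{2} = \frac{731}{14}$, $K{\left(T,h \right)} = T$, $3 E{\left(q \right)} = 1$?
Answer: $- \frac{7524165}{86128} \approx -87.36$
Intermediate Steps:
$E{\left(q \right)} = \frac{1}{3}$ ($E{\left(q \right)} = \frac{1}{3} \cdot 1 = \frac{1}{3}$)
$H = \frac{703}{14}$ ($H = -2 + \frac{731}{14} = \frac{703}{14} \approx 50.214$)
$\frac{R + \left(1525 + \left(H + 1019\right) \left(-597 + 764\right)\right)}{K{\left(E{\left(-8 \right)},1 \right)} - 2051} = \frac{-937 + \left(1525 + \left(\frac{703}{14} + 1019\right) \left(-597 + 764\right)\right)}{\frac{1}{3} - 2051} = \frac{-937 + \left(1525 + \frac{14969}{14} \cdot 167\right)}{- \frac{6152}{3}} = \left(-937 + \left(1525 + \frac{2499823}{14}\right)\right) \left(- \frac{3}{6152}\right) = \left(-937 + \frac{2521173}{14}\right) \left(- \frac{3}{6152}\right) = \frac{2508055}{14} \left(- \frac{3}{6152}\right) = - \frac{7524165}{86128}$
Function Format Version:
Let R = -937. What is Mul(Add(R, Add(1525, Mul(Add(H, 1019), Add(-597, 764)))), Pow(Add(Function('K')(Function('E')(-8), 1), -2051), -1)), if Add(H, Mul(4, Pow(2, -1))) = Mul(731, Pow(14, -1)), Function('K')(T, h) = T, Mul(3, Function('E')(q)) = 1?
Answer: Rational(-7524165, 86128) ≈ -87.360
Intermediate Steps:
Function('E')(q) = Rational(1, 3) (Function('E')(q) = Mul(Rational(1, 3), 1) = Rational(1, 3))
H = Rational(703, 14) (H = Add(-2, Mul(731, Pow(14, -1))) = Add(-2, Mul(731, Rational(1, 14))) = Add(-2, Rational(731, 14)) = Rational(703, 14) ≈ 50.214)
Mul(Add(R, Add(1525, Mul(Add(H, 1019), Add(-597, 764)))), Pow(Add(Function('K')(Function('E')(-8), 1), -2051), -1)) = Mul(Add(-937, Add(1525, Mul(Add(Rational(703, 14), 1019), Add(-597, 764)))), Pow(Add(Rational(1, 3), -2051), -1)) = Mul(Add(-937, Add(1525, Mul(Rational(14969, 14), 167))), Pow(Rational(-6152, 3), -1)) = Mul(Add(-937, Add(1525, Rational(2499823, 14))), Rational(-3, 6152)) = Mul(Add(-937, Rational(2521173, 14)), Rational(-3, 6152)) = Mul(Rational(2508055, 14), Rational(-3, 6152)) = Rational(-7524165, 86128)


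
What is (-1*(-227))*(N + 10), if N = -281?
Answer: -61517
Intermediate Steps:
(-1*(-227))*(N + 10) = (-1*(-227))*(-281 + 10) = 227*(-271) = -61517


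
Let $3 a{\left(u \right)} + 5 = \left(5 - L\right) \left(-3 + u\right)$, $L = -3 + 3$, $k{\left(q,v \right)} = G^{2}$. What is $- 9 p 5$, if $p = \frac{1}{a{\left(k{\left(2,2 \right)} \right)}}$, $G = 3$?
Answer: $- \frac{27}{5} \approx -5.4$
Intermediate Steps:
$k{\left(q,v \right)} = 9$ ($k{\left(q,v \right)} = 3^{2} = 9$)
$L = 0$
$a{\left(u \right)} = - \frac{20}{3} + \frac{5 u}{3}$ ($a{\left(u \right)} = - \frac{5}{3} + \frac{\left(5 - 0\right) \left(-3 + u\right)}{3} = - \frac{5}{3} + \frac{\left(5 + 0\right) \left(-3 + u\right)}{3} = - \frac{5}{3} + \frac{5 \left(-3 + u\right)}{3} = - \frac{5}{3} + \frac{-15 + 5 u}{3} = - \frac{5}{3} + \left(-5 + \frac{5 u}{3}\right) = - \frac{20}{3} + \frac{5 u}{3}$)
$p = \frac{3}{25}$ ($p = \frac{1}{- \frac{20}{3} + \frac{5}{3} \cdot 9} = \frac{1}{- \frac{20}{3} + 15} = \frac{1}{\frac{25}{3}} = \frac{3}{25} \approx 0.12$)
$- 9 p 5 = \left(-9\right) \frac{3}{25} \cdot 5 = \left(- \frac{27}{25}\right) 5 = - \frac{27}{5}$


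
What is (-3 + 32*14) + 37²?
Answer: 1814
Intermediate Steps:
(-3 + 32*14) + 37² = (-3 + 448) + 1369 = 445 + 1369 = 1814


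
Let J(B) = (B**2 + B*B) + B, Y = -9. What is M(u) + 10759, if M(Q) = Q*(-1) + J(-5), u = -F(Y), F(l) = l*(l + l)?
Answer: 10966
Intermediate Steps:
F(l) = 2*l**2 (F(l) = l*(2*l) = 2*l**2)
J(B) = B + 2*B**2 (J(B) = (B**2 + B**2) + B = 2*B**2 + B = B + 2*B**2)
u = -162 (u = -2*(-9)**2 = -2*81 = -1*162 = -162)
M(Q) = 45 - Q (M(Q) = Q*(-1) - 5*(1 + 2*(-5)) = -Q - 5*(1 - 10) = -Q - 5*(-9) = -Q + 45 = 45 - Q)
M(u) + 10759 = (45 - 1*(-162)) + 10759 = (45 + 162) + 10759 = 207 + 10759 = 10966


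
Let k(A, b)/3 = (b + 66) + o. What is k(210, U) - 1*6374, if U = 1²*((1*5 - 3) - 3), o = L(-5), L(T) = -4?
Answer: -6191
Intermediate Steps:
o = -4
U = -1 (U = 1*((5 - 3) - 3) = 1*(2 - 3) = 1*(-1) = -1)
k(A, b) = 186 + 3*b (k(A, b) = 3*((b + 66) - 4) = 3*((66 + b) - 4) = 3*(62 + b) = 186 + 3*b)
k(210, U) - 1*6374 = (186 + 3*(-1)) - 1*6374 = (186 - 3) - 6374 = 183 - 6374 = -6191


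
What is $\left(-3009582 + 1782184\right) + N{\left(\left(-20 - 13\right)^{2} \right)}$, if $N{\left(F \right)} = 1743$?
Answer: $-1225655$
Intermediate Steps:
$\left(-3009582 + 1782184\right) + N{\left(\left(-20 - 13\right)^{2} \right)} = \left(-3009582 + 1782184\right) + 1743 = -1227398 + 1743 = -1225655$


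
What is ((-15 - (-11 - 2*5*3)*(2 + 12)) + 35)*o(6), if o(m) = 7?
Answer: 4158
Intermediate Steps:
((-15 - (-11 - 2*5*3)*(2 + 12)) + 35)*o(6) = ((-15 - (-11 - 2*5*3)*(2 + 12)) + 35)*7 = ((-15 - (-11 - 10*3)*14) + 35)*7 = ((-15 - (-11 - 30)*14) + 35)*7 = ((-15 - (-41)*14) + 35)*7 = ((-15 - 1*(-574)) + 35)*7 = ((-15 + 574) + 35)*7 = (559 + 35)*7 = 594*7 = 4158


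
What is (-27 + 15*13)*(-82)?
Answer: -13776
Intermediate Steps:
(-27 + 15*13)*(-82) = (-27 + 195)*(-82) = 168*(-82) = -13776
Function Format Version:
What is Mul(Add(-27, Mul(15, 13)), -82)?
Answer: -13776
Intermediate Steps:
Mul(Add(-27, Mul(15, 13)), -82) = Mul(Add(-27, 195), -82) = Mul(168, -82) = -13776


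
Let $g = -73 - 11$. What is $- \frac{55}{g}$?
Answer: $\frac{55}{84} \approx 0.65476$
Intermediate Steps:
$g = -84$
$- \frac{55}{g} = - \frac{55}{-84} = \left(-55\right) \left(- \frac{1}{84}\right) = \frac{55}{84}$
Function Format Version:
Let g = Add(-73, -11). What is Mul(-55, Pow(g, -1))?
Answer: Rational(55, 84) ≈ 0.65476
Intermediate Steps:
g = -84
Mul(-55, Pow(g, -1)) = Mul(-55, Pow(-84, -1)) = Mul(-55, Rational(-1, 84)) = Rational(55, 84)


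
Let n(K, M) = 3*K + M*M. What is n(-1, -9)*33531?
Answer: 2615418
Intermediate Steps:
n(K, M) = M² + 3*K (n(K, M) = 3*K + M² = M² + 3*K)
n(-1, -9)*33531 = ((-9)² + 3*(-1))*33531 = (81 - 3)*33531 = 78*33531 = 2615418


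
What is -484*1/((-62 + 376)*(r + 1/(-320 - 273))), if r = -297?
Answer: 71753/13825577 ≈ 0.0051899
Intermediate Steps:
-484*1/((-62 + 376)*(r + 1/(-320 - 273))) = -484*1/((-297 + 1/(-320 - 273))*(-62 + 376)) = -484*1/(314*(-297 + 1/(-593))) = -484*1/(314*(-297 - 1/593)) = -484/(314*(-176122/593)) = -484/(-55302308/593) = -484*(-593/55302308) = 71753/13825577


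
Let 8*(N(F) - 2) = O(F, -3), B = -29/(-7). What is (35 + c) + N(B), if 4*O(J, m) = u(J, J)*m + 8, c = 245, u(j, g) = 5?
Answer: 9017/32 ≈ 281.78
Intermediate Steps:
B = 29/7 (B = -29*(-⅐) = 29/7 ≈ 4.1429)
O(J, m) = 2 + 5*m/4 (O(J, m) = (5*m + 8)/4 = (8 + 5*m)/4 = 2 + 5*m/4)
N(F) = 57/32 (N(F) = 2 + (2 + (5/4)*(-3))/8 = 2 + (2 - 15/4)/8 = 2 + (⅛)*(-7/4) = 2 - 7/32 = 57/32)
(35 + c) + N(B) = (35 + 245) + 57/32 = 280 + 57/32 = 9017/32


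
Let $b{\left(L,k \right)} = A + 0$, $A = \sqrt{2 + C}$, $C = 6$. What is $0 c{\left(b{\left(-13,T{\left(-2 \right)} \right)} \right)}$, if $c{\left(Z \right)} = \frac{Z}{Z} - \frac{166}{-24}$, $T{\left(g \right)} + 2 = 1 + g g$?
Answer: $0$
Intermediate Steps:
$A = 2 \sqrt{2}$ ($A = \sqrt{2 + 6} = \sqrt{8} = 2 \sqrt{2} \approx 2.8284$)
$T{\left(g \right)} = -1 + g^{2}$ ($T{\left(g \right)} = -2 + \left(1 + g g\right) = -2 + \left(1 + g^{2}\right) = -1 + g^{2}$)
$b{\left(L,k \right)} = 2 \sqrt{2}$ ($b{\left(L,k \right)} = 2 \sqrt{2} + 0 = 2 \sqrt{2}$)
$c{\left(Z \right)} = \frac{95}{12}$ ($c{\left(Z \right)} = 1 - - \frac{83}{12} = 1 + \frac{83}{12} = \frac{95}{12}$)
$0 c{\left(b{\left(-13,T{\left(-2 \right)} \right)} \right)} = 0 \cdot \frac{95}{12} = 0$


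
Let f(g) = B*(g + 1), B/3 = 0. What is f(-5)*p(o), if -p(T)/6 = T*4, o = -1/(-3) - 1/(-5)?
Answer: 0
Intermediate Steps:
B = 0 (B = 3*0 = 0)
f(g) = 0 (f(g) = 0*(g + 1) = 0*(1 + g) = 0)
o = 8/15 (o = -1*(-1/3) - 1*(-1/5) = 1/3 + 1/5 = 8/15 ≈ 0.53333)
p(T) = -24*T (p(T) = -6*T*4 = -24*T)
f(-5)*p(o) = 0*(-24*8/15) = 0*(-64/5) = 0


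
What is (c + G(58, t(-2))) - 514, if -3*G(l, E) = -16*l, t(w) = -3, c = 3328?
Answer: 9370/3 ≈ 3123.3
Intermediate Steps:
G(l, E) = 16*l/3 (G(l, E) = -(-16)*l/3 = 16*l/3)
(c + G(58, t(-2))) - 514 = (3328 + (16/3)*58) - 514 = (3328 + 928/3) - 514 = 10912/3 - 514 = 9370/3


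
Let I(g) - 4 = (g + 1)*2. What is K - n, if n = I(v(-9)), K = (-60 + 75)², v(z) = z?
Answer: 237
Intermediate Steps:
I(g) = 6 + 2*g (I(g) = 4 + (g + 1)*2 = 4 + (1 + g)*2 = 4 + (2 + 2*g) = 6 + 2*g)
K = 225 (K = 15² = 225)
n = -12 (n = 6 + 2*(-9) = 6 - 18 = -12)
K - n = 225 - 1*(-12) = 225 + 12 = 237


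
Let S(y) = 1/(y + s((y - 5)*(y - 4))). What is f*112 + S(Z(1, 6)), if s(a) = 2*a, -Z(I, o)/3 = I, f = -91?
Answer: -1110927/109 ≈ -10192.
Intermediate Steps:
Z(I, o) = -3*I
S(y) = 1/(y + 2*(-5 + y)*(-4 + y)) (S(y) = 1/(y + 2*((y - 5)*(y - 4))) = 1/(y + 2*((-5 + y)*(-4 + y))) = 1/(y + 2*(-5 + y)*(-4 + y)))
f*112 + S(Z(1, 6)) = -91*112 + 1/(40 - (-51) + 2*(-3*1)²) = -10192 + 1/(40 - 17*(-3) + 2*(-3)²) = -10192 + 1/(40 + 51 + 2*9) = -10192 + 1/(40 + 51 + 18) = -10192 + 1/109 = -1110927/109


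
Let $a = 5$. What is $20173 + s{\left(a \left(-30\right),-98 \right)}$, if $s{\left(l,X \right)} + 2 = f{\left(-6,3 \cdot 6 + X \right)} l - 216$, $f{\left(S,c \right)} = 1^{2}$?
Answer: $19805$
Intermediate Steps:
$f{\left(S,c \right)} = 1$
$s{\left(l,X \right)} = -218 + l$ ($s{\left(l,X \right)} = -2 + \left(1 l - 216\right) = -2 + \left(l - 216\right) = -2 + \left(-216 + l\right) = -218 + l$)
$20173 + s{\left(a \left(-30\right),-98 \right)} = 20173 + \left(-218 + 5 \left(-30\right)\right) = 20173 - 368 = 19805$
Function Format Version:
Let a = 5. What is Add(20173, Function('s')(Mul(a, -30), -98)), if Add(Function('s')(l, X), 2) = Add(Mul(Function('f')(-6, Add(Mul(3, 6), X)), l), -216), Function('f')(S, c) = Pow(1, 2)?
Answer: 19805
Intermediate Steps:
Function('f')(S, c) = 1
Function('s')(l, X) = Add(-218, l) (Function('s')(l, X) = Add(-2, Add(Mul(1, l), -216)) = Add(-2, Add(l, -216)) = Add(-2, Add(-216, l)) = Add(-218, l))
Add(20173, Function('s')(Mul(a, -30), -98)) = Add(20173, Add(-218, Mul(5, -30))) = Add(20173, Add(-218, -150)) = Add(20173, -368) = 19805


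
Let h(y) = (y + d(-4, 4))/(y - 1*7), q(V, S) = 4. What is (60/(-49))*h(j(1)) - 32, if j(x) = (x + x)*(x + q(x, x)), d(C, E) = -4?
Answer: -1688/49 ≈ -34.449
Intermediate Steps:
j(x) = 2*x*(4 + x) (j(x) = (x + x)*(x + 4) = (2*x)*(4 + x) = 2*x*(4 + x))
h(y) = (-4 + y)/(-7 + y) (h(y) = (y - 4)/(y - 1*7) = (-4 + y)/(y - 7) = (-4 + y)/(-7 + y))
(60/(-49))*h(j(1)) - 32 = (60/(-49))*((-4 + 2*1*(4 + 1))/(-7 + 2*1*(4 + 1))) - 32 = (60*(-1/49))*((-4 + 2*1*5)/(-7 + 2*1*5)) - 32 = -60*(-4 + 10)/(49*(-7 + 10)) - 32 = -60*6/(49*3) - 32 = -20*6/49 - 32 = -60/49*2 - 32 = -120/49 - 32 = -1688/49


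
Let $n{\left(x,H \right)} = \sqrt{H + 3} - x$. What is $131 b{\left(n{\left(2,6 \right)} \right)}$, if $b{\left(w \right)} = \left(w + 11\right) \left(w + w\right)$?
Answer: $3144$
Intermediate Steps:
$n{\left(x,H \right)} = \sqrt{3 + H} - x$
$b{\left(w \right)} = 2 w \left(11 + w\right)$ ($b{\left(w \right)} = \left(11 + w\right) 2 w = 2 w \left(11 + w\right)$)
$131 b{\left(n{\left(2,6 \right)} \right)} = 131 \cdot 2 \left(\sqrt{3 + 6} - 2\right) \left(11 + \left(\sqrt{3 + 6} - 2\right)\right) = 131 \cdot 2 \left(\sqrt{9} - 2\right) \left(11 - \left(2 - \sqrt{9}\right)\right) = 131 \cdot 2 \left(3 - 2\right) \left(11 + \left(3 - 2\right)\right) = 131 \cdot 2 \cdot 1 \left(11 + 1\right) = 131 \cdot 2 \cdot 1 \cdot 12 = 131 \cdot 24 = 3144$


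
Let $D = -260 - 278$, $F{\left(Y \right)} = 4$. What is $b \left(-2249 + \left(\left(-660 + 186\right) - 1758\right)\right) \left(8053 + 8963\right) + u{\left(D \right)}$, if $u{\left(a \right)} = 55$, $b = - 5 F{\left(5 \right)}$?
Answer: $1524973975$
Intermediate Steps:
$b = -20$ ($b = \left(-5\right) 4 = -20$)
$D = -538$ ($D = -260 - 278 = -538$)
$b \left(-2249 + \left(\left(-660 + 186\right) - 1758\right)\right) \left(8053 + 8963\right) + u{\left(D \right)} = - 20 \left(-2249 + \left(\left(-660 + 186\right) - 1758\right)\right) \left(8053 + 8963\right) + 55 = - 20 \left(-2249 - 2232\right) 17016 + 55 = - 20 \left(\left(-4481\right) 17016\right) + 55 = \left(-20\right) \left(-76248696\right) + 55 = 1524973920 + 55 = 1524973975$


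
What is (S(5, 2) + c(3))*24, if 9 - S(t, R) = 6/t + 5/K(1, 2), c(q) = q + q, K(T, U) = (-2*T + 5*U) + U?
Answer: 1596/5 ≈ 319.20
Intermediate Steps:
K(T, U) = -2*T + 6*U
c(q) = 2*q
S(t, R) = 17/2 - 6/t (S(t, R) = 9 - (6/t + 5/(-2*1 + 6*2)) = 9 - (6/t + 5/(-2 + 12)) = 9 - (6/t + 5/10) = 9 - (6/t + 5*(1/10)) = 9 - (6/t + 1/2) = 9 - (1/2 + 6/t) = 9 + (-1/2 - 6/t) = 17/2 - 6/t)
(S(5, 2) + c(3))*24 = ((17/2 - 6/5) + 2*3)*24 = ((17/2 - 6*1/5) + 6)*24 = ((17/2 - 6/5) + 6)*24 = (73/10 + 6)*24 = (133/10)*24 = 1596/5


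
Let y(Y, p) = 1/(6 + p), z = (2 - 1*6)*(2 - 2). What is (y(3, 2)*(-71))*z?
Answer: 0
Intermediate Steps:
z = 0 (z = (2 - 6)*0 = -4*0 = 0)
(y(3, 2)*(-71))*z = (-71/(6 + 2))*0 = (-71/8)*0 = ((1/8)*(-71))*0 = -71/8*0 = 0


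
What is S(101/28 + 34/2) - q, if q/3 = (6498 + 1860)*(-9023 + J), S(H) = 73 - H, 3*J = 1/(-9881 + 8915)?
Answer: 145700339401/644 ≈ 2.2624e+8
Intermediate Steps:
J = -1/2898 (J = 1/(3*(-9881 + 8915)) = (⅓)/(-966) = (⅓)*(-1/966) = -1/2898 ≈ -0.00034507)
q = -5203582345/23 (q = 3*((6498 + 1860)*(-9023 - 1/2898)) = 3*(8358*(-26148655/2898)) = 3*(-5203582345/69) = -5203582345/23 ≈ -2.2624e+8)
S(101/28 + 34/2) - q = (73 - (101/28 + 34/2)) - 1*(-5203582345/23) = (73 - (101*(1/28) + 34*(½))) + 5203582345/23 = (73 - (101/28 + 17)) + 5203582345/23 = (73 - 1*577/28) + 5203582345/23 = (73 - 577/28) + 5203582345/23 = 1467/28 + 5203582345/23 = 145700339401/644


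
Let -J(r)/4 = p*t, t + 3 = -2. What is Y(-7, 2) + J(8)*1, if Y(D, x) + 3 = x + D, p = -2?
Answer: -48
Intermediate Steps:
t = -5 (t = -3 - 2 = -5)
Y(D, x) = -3 + D + x (Y(D, x) = -3 + (x + D) = -3 + (D + x) = -3 + D + x)
J(r) = -40 (J(r) = -(-8)*(-5) = -4*10 = -40)
Y(-7, 2) + J(8)*1 = (-3 - 7 + 2) - 40*1 = -8 - 40 = -48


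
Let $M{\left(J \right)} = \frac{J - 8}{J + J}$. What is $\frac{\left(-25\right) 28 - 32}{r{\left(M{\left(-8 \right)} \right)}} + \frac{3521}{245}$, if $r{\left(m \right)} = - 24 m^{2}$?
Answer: $\frac{3141}{70} \approx 44.871$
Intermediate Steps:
$M{\left(J \right)} = \frac{-8 + J}{2 J}$
$\frac{\left(-25\right) 28 - 32}{r{\left(M{\left(-8 \right)} \right)}} + \frac{3521}{245} = \frac{\left(-25\right) 28 - 32}{\left(-24\right) \left(\frac{-8 - 8}{2 \left(-8\right)}\right)^{2}} + \frac{3521}{245} = \frac{-700 - 32}{\left(-24\right) \left(\frac{1}{2} \left(- \frac{1}{8}\right) \left(-16\right)\right)^{2}} + 3521 \cdot \frac{1}{245} = - \frac{732}{\left(-24\right) 1^{2}} + \frac{503}{35} = - \frac{732}{\left(-24\right) 1} + \frac{503}{35} = - \frac{732}{-24} + \frac{503}{35} = \left(-732\right) \left(- \frac{1}{24}\right) + \frac{503}{35} = \frac{61}{2} + \frac{503}{35} = \frac{3141}{70}$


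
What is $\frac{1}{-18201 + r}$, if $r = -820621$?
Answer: $- \frac{1}{838822} \approx -1.1921 \cdot 10^{-6}$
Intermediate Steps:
$\frac{1}{-18201 + r} = \frac{1}{-18201 - 820621} = \frac{1}{-838822} = - \frac{1}{838822}$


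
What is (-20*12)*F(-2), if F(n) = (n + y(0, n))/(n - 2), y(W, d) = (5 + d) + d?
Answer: -60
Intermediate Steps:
y(W, d) = 5 + 2*d
F(n) = (5 + 3*n)/(-2 + n) (F(n) = (n + (5 + 2*n))/(n - 2) = (5 + 3*n)/(-2 + n))
(-20*12)*F(-2) = (-20*12)*((5 + 3*(-2))/(-2 - 2)) = -240*(5 - 6)/(-4) = -(-60)*(-1) = -240*1/4 = -60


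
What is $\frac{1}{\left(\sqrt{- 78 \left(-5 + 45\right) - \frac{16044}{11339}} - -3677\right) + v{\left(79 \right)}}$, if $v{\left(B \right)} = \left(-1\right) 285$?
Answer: $\frac{9615472}{32624529455} - \frac{3 i \sqrt{11148039901}}{65249058910} \approx 0.00029473 - 4.8545 \cdot 10^{-6} i$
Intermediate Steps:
$v{\left(B \right)} = -285$
$\frac{1}{\left(\sqrt{- 78 \left(-5 + 45\right) - \frac{16044}{11339}} - -3677\right) + v{\left(79 \right)}} = \frac{1}{\left(\sqrt{- 78 \left(-5 + 45\right) - \frac{16044}{11339}} - -3677\right) - 285} = \frac{1}{\left(\sqrt{\left(-78\right) 40 - \frac{16044}{11339}} + 3677\right) - 285} = \frac{1}{\left(\sqrt{-3120 - \frac{16044}{11339}} + 3677\right) - 285} = \frac{1}{\left(\sqrt{- \frac{35393724}{11339}} + 3677\right) - 285} = \frac{1}{\left(\frac{6 i \sqrt{11148039901}}{11339} + 3677\right) - 285} = \frac{1}{\left(3677 + \frac{6 i \sqrt{11148039901}}{11339}\right) - 285} = \frac{1}{3392 + \frac{6 i \sqrt{11148039901}}{11339}}$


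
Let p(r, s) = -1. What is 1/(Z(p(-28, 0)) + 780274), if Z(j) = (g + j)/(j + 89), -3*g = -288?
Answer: 88/68664207 ≈ 1.2816e-6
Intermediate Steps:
g = 96 (g = -1/3*(-288) = 96)
Z(j) = (96 + j)/(89 + j) (Z(j) = (96 + j)/(j + 89) = (96 + j)/(89 + j))
1/(Z(p(-28, 0)) + 780274) = 1/((96 - 1)/(89 - 1) + 780274) = 1/(95/88 + 780274) = 1/(68664207/88) = 88/68664207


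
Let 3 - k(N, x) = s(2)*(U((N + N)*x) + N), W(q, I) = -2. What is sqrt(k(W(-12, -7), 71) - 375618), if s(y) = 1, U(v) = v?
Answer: I*sqrt(375329) ≈ 612.64*I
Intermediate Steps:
k(N, x) = 3 - N - 2*N*x (k(N, x) = 3 - ((N + N)*x + N) = 3 - ((2*N)*x + N) = 3 - (2*N*x + N) = 3 - (N + 2*N*x) = 3 + (-N - 2*N*x) = 3 - N - 2*N*x)
sqrt(k(W(-12, -7), 71) - 375618) = sqrt((3 - 1*(-2) - 2*(-2)*71) - 375618) = sqrt((3 + 2 + 284) - 375618) = sqrt(289 - 375618) = sqrt(-375329) = I*sqrt(375329)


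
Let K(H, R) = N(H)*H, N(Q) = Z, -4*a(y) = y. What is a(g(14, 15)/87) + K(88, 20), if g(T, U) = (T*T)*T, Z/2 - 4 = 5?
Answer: 137122/87 ≈ 1576.1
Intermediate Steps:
Z = 18 (Z = 8 + 2*5 = 8 + 10 = 18)
g(T, U) = T**3 (g(T, U) = T**2*T = T**3)
a(y) = -y/4
N(Q) = 18
K(H, R) = 18*H
a(g(14, 15)/87) + K(88, 20) = -14**3/(4*87) + 18*88 = -686/87 + 1584 = 137122/87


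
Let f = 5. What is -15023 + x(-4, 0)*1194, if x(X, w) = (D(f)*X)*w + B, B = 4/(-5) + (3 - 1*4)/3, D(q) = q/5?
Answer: -81881/5 ≈ -16376.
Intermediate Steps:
D(q) = q/5 (D(q) = q*(⅕) = q/5)
B = -17/15 (B = 4*(-⅕) + (3 - 4)*(⅓) = -⅘ - 1*⅓ = -⅘ - ⅓ = -17/15 ≈ -1.1333)
x(X, w) = -17/15 + X*w (x(X, w) = (((⅕)*5)*X)*w - 17/15 = (1*X)*w - 17/15 = X*w - 17/15 = -17/15 + X*w)
-15023 + x(-4, 0)*1194 = -15023 + (-17/15 - 4*0)*1194 = -15023 + (-17/15 + 0)*1194 = -15023 - 17/15*1194 = -15023 - 6766/5 = -81881/5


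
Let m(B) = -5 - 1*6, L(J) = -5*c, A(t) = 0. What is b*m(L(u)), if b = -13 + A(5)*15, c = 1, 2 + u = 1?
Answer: 143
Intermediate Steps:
u = -1 (u = -2 + 1 = -1)
L(J) = -5 (L(J) = -5*1 = -5)
b = -13 (b = -13 + 0*15 = -13 + 0 = -13)
m(B) = -11 (m(B) = -5 - 6 = -11)
b*m(L(u)) = -13*(-11) = 143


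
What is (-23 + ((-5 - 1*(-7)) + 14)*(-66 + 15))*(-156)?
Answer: 130884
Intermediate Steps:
(-23 + ((-5 - 1*(-7)) + 14)*(-66 + 15))*(-156) = (-23 + ((-5 + 7) + 14)*(-51))*(-156) = (-23 + (2 + 14)*(-51))*(-156) = (-23 + 16*(-51))*(-156) = (-23 - 816)*(-156) = -839*(-156) = 130884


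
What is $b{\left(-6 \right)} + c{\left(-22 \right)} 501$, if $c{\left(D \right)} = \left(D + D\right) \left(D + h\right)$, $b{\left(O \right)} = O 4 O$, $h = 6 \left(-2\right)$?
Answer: $749640$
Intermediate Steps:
$h = -12$
$b{\left(O \right)} = 4 O^{2}$ ($b{\left(O \right)} = 4 O O = 4 O^{2}$)
$c{\left(D \right)} = 2 D \left(-12 + D\right)$ ($c{\left(D \right)} = \left(D + D\right) \left(D - 12\right) = 2 D \left(-12 + D\right)$)
$b{\left(-6 \right)} + c{\left(-22 \right)} 501 = 4 \left(-6\right)^{2} + 2 \left(-22\right) \left(-12 - 22\right) 501 = 4 \cdot 36 + 2 \left(-22\right) \left(-34\right) 501 = 144 + 1496 \cdot 501 = 144 + 749496 = 749640$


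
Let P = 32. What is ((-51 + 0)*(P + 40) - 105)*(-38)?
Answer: 143526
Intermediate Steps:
((-51 + 0)*(P + 40) - 105)*(-38) = ((-51 + 0)*(32 + 40) - 105)*(-38) = (-51*72 - 105)*(-38) = (-3672 - 105)*(-38) = -3777*(-38) = 143526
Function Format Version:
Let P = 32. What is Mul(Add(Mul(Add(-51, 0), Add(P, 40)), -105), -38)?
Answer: 143526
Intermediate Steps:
Mul(Add(Mul(Add(-51, 0), Add(P, 40)), -105), -38) = Mul(Add(Mul(Add(-51, 0), Add(32, 40)), -105), -38) = Mul(Add(Mul(-51, 72), -105), -38) = Mul(Add(-3672, -105), -38) = Mul(-3777, -38) = 143526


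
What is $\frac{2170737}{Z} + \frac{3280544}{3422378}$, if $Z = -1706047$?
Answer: $- \frac{916160151509}{2919368859883} \approx -0.31382$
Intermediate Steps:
$\frac{2170737}{Z} + \frac{3280544}{3422378} = \frac{2170737}{-1706047} + \frac{3280544}{3422378} = 2170737 \left(- \frac{1}{1706047}\right) + 3280544 \cdot \frac{1}{3422378} = - \frac{2170737}{1706047} + \frac{1640272}{1711189} = - \frac{916160151509}{2919368859883}$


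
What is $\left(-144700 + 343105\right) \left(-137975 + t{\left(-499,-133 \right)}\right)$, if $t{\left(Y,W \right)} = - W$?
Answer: $-27348542010$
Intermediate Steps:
$\left(-144700 + 343105\right) \left(-137975 + t{\left(-499,-133 \right)}\right) = \left(-144700 + 343105\right) \left(-137975 - -133\right) = 198405 \left(-137975 + 133\right) = 198405 \left(-137842\right) = -27348542010$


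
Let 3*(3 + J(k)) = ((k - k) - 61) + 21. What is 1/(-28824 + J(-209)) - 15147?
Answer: -1310533590/86521 ≈ -15147.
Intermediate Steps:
J(k) = -49/3 (J(k) = -3 + (((k - k) - 61) + 21)/3 = -3 + ((0 - 61) + 21)/3 = -3 + (-61 + 21)/3 = -3 + (1/3)*(-40) = -3 - 40/3 = -49/3)
1/(-28824 + J(-209)) - 15147 = 1/(-28824 - 49/3) - 15147 = 1/(-86521/3) - 15147 = -3/86521 - 15147 = -1310533590/86521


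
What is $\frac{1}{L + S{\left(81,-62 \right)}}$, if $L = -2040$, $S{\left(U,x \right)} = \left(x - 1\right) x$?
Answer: $\frac{1}{1866} \approx 0.00053591$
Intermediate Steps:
$S{\left(U,x \right)} = x \left(-1 + x\right)$ ($S{\left(U,x \right)} = \left(-1 + x\right) x = x \left(-1 + x\right)$)
$\frac{1}{L + S{\left(81,-62 \right)}} = \frac{1}{-2040 - 62 \left(-1 - 62\right)} = \frac{1}{-2040 - -3906} = \frac{1}{-2040 + 3906} = \frac{1}{1866}$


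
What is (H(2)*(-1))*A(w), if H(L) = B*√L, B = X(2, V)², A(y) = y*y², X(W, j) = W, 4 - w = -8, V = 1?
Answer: -6912*√2 ≈ -9775.0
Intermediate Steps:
w = 12 (w = 4 - 1*(-8) = 4 + 8 = 12)
A(y) = y³
B = 4 (B = 2² = 4)
H(L) = 4*√L
(H(2)*(-1))*A(w) = ((4*√2)*(-1))*12³ = -4*√2*1728 = -6912*√2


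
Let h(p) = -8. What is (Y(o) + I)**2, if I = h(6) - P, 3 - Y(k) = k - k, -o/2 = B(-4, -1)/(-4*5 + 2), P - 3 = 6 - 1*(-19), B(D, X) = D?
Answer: 1089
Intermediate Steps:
P = 28 (P = 3 + (6 - 1*(-19)) = 3 + (6 + 19) = 3 + 25 = 28)
o = -4/9 (o = -(-8)/(-4*5 + 2) = -(-8)/(-20 + 2) = -(-8)/(-18) = -(-8)*(-1)/18 = -2*2/9 = -4/9 ≈ -0.44444)
Y(k) = 3 (Y(k) = 3 - (k - k) = 3 - 1*0 = 3 + 0 = 3)
I = -36 (I = -8 - 1*28 = -8 - 28 = -36)
(Y(o) + I)**2 = (3 - 36)**2 = (-33)**2 = 1089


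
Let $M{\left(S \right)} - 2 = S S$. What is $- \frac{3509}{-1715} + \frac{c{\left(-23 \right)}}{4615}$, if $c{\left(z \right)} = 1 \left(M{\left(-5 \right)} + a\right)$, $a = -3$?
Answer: $\frac{3247039}{1582945} \approx 2.0513$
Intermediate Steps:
$M{\left(S \right)} = 2 + S^{2}$ ($M{\left(S \right)} = 2 + S S = 2 + S^{2}$)
$c{\left(z \right)} = 24$ ($c{\left(z \right)} = 1 \left(\left(2 + \left(-5\right)^{2}\right) - 3\right) = 1 \left(\left(2 + 25\right) - 3\right) = 1 \left(27 - 3\right) = 1 \cdot 24 = 24$)
$- \frac{3509}{-1715} + \frac{c{\left(-23 \right)}}{4615} = - \frac{3509}{-1715} + \frac{24}{4615} = \left(-3509\right) \left(- \frac{1}{1715}\right) + 24 \cdot \frac{1}{4615} = \frac{3509}{1715} + \frac{24}{4615} = \frac{3247039}{1582945}$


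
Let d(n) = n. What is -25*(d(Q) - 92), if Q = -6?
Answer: 2450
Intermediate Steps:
-25*(d(Q) - 92) = -25*(-6 - 92) = -25*(-98) = 2450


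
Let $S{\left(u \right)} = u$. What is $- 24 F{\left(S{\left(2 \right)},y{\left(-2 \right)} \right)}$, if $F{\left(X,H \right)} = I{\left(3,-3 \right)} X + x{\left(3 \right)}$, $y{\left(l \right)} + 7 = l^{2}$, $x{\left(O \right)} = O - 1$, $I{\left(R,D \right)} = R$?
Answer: $-192$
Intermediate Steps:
$x{\left(O \right)} = -1 + O$
$y{\left(l \right)} = -7 + l^{2}$
$F{\left(X,H \right)} = 2 + 3 X$ ($F{\left(X,H \right)} = 3 X + \left(-1 + 3\right) = 3 X + 2 = 2 + 3 X$)
$- 24 F{\left(S{\left(2 \right)},y{\left(-2 \right)} \right)} = - 24 \left(2 + 3 \cdot 2\right) = - 24 \left(2 + 6\right) = \left(-24\right) 8 = -192$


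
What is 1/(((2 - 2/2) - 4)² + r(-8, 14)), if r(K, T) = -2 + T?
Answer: 1/21 ≈ 0.047619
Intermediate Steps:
1/(((2 - 2/2) - 4)² + r(-8, 14)) = 1/(((2 - 2/2) - 4)² + (-2 + 14)) = 1/(((2 - 2/2) - 4)² + 12) = 1/(((2 - 1*1) - 4)² + 12) = 1/(((2 - 1) - 4)² + 12) = 1/((1 - 4)² + 12) = 1/((-3)² + 12) = 1/(9 + 12) = 1/21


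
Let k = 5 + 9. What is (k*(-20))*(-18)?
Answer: 5040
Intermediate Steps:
k = 14
(k*(-20))*(-18) = (14*(-20))*(-18) = -280*(-18) = 5040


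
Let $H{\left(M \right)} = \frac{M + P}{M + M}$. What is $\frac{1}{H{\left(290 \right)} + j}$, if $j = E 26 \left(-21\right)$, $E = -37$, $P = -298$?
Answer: $\frac{145}{2929288} \approx 4.95 \cdot 10^{-5}$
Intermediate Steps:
$j = 20202$ ($j = \left(-37\right) 26 \left(-21\right) = \left(-962\right) \left(-21\right) = 20202$)
$H{\left(M \right)} = \frac{-298 + M}{2 M}$ ($H{\left(M \right)} = \frac{M - 298}{M + M} = \frac{-298 + M}{2 M}$)
$\frac{1}{H{\left(290 \right)} + j} = \frac{1}{\frac{-298 + 290}{2 \cdot 290} + 20202} = \frac{1}{\frac{1}{2} \cdot \frac{1}{290} \left(-8\right) + 20202} = \frac{1}{- \frac{2}{145} + 20202} = \frac{1}{\frac{2929288}{145}} = \frac{145}{2929288}$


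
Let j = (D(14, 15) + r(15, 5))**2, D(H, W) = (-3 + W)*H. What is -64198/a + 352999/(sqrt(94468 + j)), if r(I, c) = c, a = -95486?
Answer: 32099/47743 + 352999*sqrt(124397)/124397 ≈ 1001.5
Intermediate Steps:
D(H, W) = H*(-3 + W)
j = 29929 (j = (14*(-3 + 15) + 5)**2 = (14*12 + 5)**2 = (168 + 5)**2 = 173**2 = 29929)
-64198/a + 352999/(sqrt(94468 + j)) = -64198/(-95486) + 352999/(sqrt(94468 + 29929)) = -64198*(-1/95486) + 352999/(sqrt(124397)) = 32099/47743 + 352999*(sqrt(124397)/124397) = 32099/47743 + 352999*sqrt(124397)/124397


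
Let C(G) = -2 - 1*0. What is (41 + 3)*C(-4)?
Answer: -88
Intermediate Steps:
C(G) = -2 (C(G) = -2 + 0 = -2)
(41 + 3)*C(-4) = (41 + 3)*(-2) = 44*(-2) = -88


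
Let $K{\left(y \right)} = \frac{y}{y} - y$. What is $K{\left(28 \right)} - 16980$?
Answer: $-17007$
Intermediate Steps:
$K{\left(y \right)} = 1 - y$
$K{\left(28 \right)} - 16980 = \left(1 - 28\right) - 16980 = -27 - 16980 = -17007$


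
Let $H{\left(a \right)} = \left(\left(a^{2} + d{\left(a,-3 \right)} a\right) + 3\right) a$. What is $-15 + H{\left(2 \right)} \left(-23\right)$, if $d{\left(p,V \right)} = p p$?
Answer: $-705$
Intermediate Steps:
$d{\left(p,V \right)} = p^{2}$
$H{\left(a \right)} = a \left(3 + a^{2} + a^{3}\right)$ ($H{\left(a \right)} = \left(\left(a^{2} + a^{2} a\right) + 3\right) a = \left(\left(a^{2} + a^{3}\right) + 3\right) a = \left(3 + a^{2} + a^{3}\right) a = a \left(3 + a^{2} + a^{3}\right)$)
$-15 + H{\left(2 \right)} \left(-23\right) = -15 + 2 \left(3 + 2^{2} + 2^{3}\right) \left(-23\right) = -15 + 2 \left(3 + 4 + 8\right) \left(-23\right) = -15 + 2 \cdot 15 \left(-23\right) = -15 + 30 \left(-23\right) = -15 - 690 = -705$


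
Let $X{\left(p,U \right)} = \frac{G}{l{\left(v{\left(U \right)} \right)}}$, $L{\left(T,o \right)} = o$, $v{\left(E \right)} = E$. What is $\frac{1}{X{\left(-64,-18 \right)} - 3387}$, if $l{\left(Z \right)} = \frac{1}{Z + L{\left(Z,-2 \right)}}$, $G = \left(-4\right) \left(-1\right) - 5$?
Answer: $- \frac{1}{3367} \approx -0.000297$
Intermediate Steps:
$G = -1$ ($G = 4 - 5 = -1$)
$l{\left(Z \right)} = \frac{1}{-2 + Z}$ ($l{\left(Z \right)} = \frac{1}{Z - 2} = \frac{1}{-2 + Z}$)
$X{\left(p,U \right)} = 2 - U$ ($X{\left(p,U \right)} = - \frac{1}{\frac{1}{-2 + U}} = - (-2 + U) = 2 - U$)
$\frac{1}{X{\left(-64,-18 \right)} - 3387} = \frac{1}{\left(2 - -18\right) - 3387} = \frac{1}{\left(2 + 18\right) - 3387} = \frac{1}{20 - 3387} = \frac{1}{-3367} = - \frac{1}{3367}$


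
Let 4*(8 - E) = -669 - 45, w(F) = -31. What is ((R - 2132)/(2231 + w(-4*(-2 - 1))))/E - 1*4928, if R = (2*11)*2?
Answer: -505490122/102575 ≈ -4928.0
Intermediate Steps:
R = 44 (R = 22*2 = 44)
E = 373/2 (E = 8 - (-669 - 45)/4 = 8 - 1/4*(-714) = 8 + 357/2 = 373/2 ≈ 186.50)
((R - 2132)/(2231 + w(-4*(-2 - 1))))/E - 1*4928 = ((44 - 2132)/(2231 - 31))/(373/2) - 1*4928 = -2088/2200*(2/373) - 4928 = -2088*1/2200*(2/373) - 4928 = -261/275*2/373 - 4928 = -522/102575 - 4928 = -505490122/102575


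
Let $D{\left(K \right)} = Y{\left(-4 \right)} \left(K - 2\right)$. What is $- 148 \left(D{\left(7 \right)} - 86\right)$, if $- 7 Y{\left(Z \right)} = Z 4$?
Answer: $\frac{77256}{7} \approx 11037.0$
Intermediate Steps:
$Y{\left(Z \right)} = - \frac{4 Z}{7}$ ($Y{\left(Z \right)} = - \frac{Z 4}{7} = - \frac{4 Z}{7}$)
$D{\left(K \right)} = - \frac{32}{7} + \frac{16 K}{7}$ ($D{\left(K \right)} = \left(- \frac{4}{7}\right) \left(-4\right) \left(K - 2\right) = \frac{16 \left(-2 + K\right)}{7} = - \frac{32}{7} + \frac{16 K}{7}$)
$- 148 \left(D{\left(7 \right)} - 86\right) = - 148 \left(\left(- \frac{32}{7} + \frac{16}{7} \cdot 7\right) - 86\right) = - 148 \left(\left(- \frac{32}{7} + 16\right) - 86\right) = - 148 \left(\frac{80}{7} - 86\right) = \left(-148\right) \left(- \frac{522}{7}\right) = \frac{77256}{7}$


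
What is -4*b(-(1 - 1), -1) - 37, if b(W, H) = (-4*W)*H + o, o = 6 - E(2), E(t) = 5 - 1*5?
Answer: -61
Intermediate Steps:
E(t) = 0 (E(t) = 5 - 5 = 0)
o = 6 (o = 6 - 1*0 = 6 + 0 = 6)
b(W, H) = 6 - 4*H*W (b(W, H) = (-4*W)*H + 6 = -4*H*W + 6 = 6 - 4*H*W)
-4*b(-(1 - 1), -1) - 37 = -4*(6 - 4*(-1)*(-(1 - 1))) - 37 = -4*(6 - 4*(-1)*(-1*0)) - 37 = -4*(6 - 4*(-1)*0) - 37 = -4*(6 + 0) - 37 = -4*6 - 37 = -24 - 37 = -61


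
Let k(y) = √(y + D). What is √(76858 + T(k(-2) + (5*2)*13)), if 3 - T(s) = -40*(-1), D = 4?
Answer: √76821 ≈ 277.17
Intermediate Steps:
k(y) = √(4 + y) (k(y) = √(y + 4) = √(4 + y))
T(s) = -37 (T(s) = 3 - (-40)*(-1) = 3 - 1*40 = 3 - 40 = -37)
√(76858 + T(k(-2) + (5*2)*13)) = √(76858 - 37) = √76821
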